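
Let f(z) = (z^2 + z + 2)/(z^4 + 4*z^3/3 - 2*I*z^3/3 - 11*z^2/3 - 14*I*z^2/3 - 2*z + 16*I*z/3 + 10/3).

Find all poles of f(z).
{-3 - I, -1/3 + 2*I/3, 1, 1 + I}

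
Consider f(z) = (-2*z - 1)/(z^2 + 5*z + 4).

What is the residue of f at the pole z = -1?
Write f(z) = P(z)/Q(z) with P(z) = -2*z - 1 and Q(z) = z^2 + 5*z + 4.
The denominator factors as Q(z) = (z + 4)*(z + 1), so z = -1 is a simple zero of Q and P is analytic there; z = -1 is therefore a simple pole and
  Res(f, z₀) = P(z₀)/Q'(z₀).

Q'(z) = 2*z + 5, so Q'(-1) = 3.
P(-1) = 1.

Res(f, -1) = (1)/(3) = 1/3

Final answer: 1/3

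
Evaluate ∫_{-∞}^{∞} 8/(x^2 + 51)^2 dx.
Let f(z) = 8/(z^2 + 51)^2. The denominator has no real zeros and deg Q - deg P = 4 ≥ 2, so the integral of f over the upper semicircle |z| = R tends to 0 as R → ∞. Closing the contour in the upper half-plane,
  ∫_{-∞}^{∞} f(x) dx = 2πi · Σ Res(f, z_k)  over the poles with Im z_k > 0.

Zeros of the denominator: z^2 + 51 = 0 gives z = ±sqrt(51)*I.
Upper half-plane: z = sqrt(51)*I (a pole of order 2).

Write f(z) = g(z)/(z - sqrt(51)*I)^2 with g(z) = 8/(z + sqrt(51)*I)^2. For a double pole, Res(f, z₀) = g'(z₀):
  g'(z) = -16/(z + sqrt(51)*I)^3
  Res(f, sqrt(51)*I) = g'(sqrt(51)*I) = -2*sqrt(51)*I/2601

∫_{-∞}^{∞} f(x) dx = 2πi · (-2*sqrt(51)*I/2601) = 4*sqrt(51)*pi/2601

Final answer: 4*sqrt(51)*pi/2601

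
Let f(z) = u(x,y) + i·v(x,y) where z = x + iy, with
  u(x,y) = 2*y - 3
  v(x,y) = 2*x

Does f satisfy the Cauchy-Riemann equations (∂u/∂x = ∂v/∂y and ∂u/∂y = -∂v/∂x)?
∂u/∂x = 0
∂v/∂y = 0
∂u/∂y = 2
∂v/∂x = 2
∂u/∂y ≠ -∂v/∂x; the Cauchy-Riemann equations are not satisfied, so f is not analytic.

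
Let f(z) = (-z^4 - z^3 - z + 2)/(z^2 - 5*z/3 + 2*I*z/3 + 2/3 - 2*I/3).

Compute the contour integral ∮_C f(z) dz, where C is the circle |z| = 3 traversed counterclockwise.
pi*(-200/27 - 202*I/27)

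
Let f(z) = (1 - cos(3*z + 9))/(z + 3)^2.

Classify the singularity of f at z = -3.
Let u = z + 3. The argument of cos is 3*z + 9 = 3u, so
  f = (1 - cos(3u))/u^2 = ((3u)^2/2 - (3u)^4/24 + ...)/u^2 = 9/2 - (27/8)*u^2 + ...
The Laurent expansion about u = 0 has no negative powers; equivalently lim_{z→-3} f(z) = 9/2 exists and is finite.
So the singularity is removable.

Final answer: removable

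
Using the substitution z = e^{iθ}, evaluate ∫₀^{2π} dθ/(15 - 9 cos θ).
Call the integral J. The integrand is 2π-periodic and we integrate over a full period, so shifting θ does not change the value (θ → θ + π flips the sign of the trig term). Hence
  J = ∫₀^{2π} dθ/(15 + 9 cos θ).
Put z = e^{iθ}: then cos θ = (z + 1/z)/2, dθ = dz/(iz), and z runs once counterclockwise around |z| = 1:
  J = ∮_{|z|=1} 1/(15 + 9*(z + 1/z)/2) · dz/(iz) = (2/i) ∮_{|z|=1} dz/(9*z^2 + 30*z + 9).
The roots of 9*z^2 + 30*z + 9 are z = (-15 ± sqrt(15^2 - 9^2))/9, with sqrt(144) = 12; their product is 1, so only z₊ = -1/3 lies inside the unit circle (z₋ = -3 lies outside).
z₊ is a simple zero of q(z) = 9*z^2 + 30*z + 9, so Res(1/q, z₊) = 1/q'(z₊) with q'(z) = 18*z + 30; and q'(z₊) = 9*(z₊ - z₋) = 24.
Therefore J = (2/i) · 2πi · 1/(24) = 2*pi/(12) = pi/6

Final answer: pi/6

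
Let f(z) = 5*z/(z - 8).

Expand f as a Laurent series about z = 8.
Put w = z - (8), i.e. z = w + 8. The denominator is w, so it suffices to rewrite the numerator in powers of w.

P(z) = 5*z
P(w + 8) = 40 + 5*w

Dividing each term by w:
  f = 40/w + 5

Substituting back w = z - 8:
  f(z) = 40/(z - 8) + 5

The series is finite because the numerator is a polynomial; the negative powers form the principal part, and the coefficient of 1/(z - 8) gives Res(f, 8) = 40.

Final answer: 40/(z - 8) + 5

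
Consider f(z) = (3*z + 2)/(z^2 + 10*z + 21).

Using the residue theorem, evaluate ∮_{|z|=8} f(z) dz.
By the residue theorem, ∮_C f(z) dz = 2πi · (sum of the residues of f at the poles inside |z| = 8).

The denominator factors as (z + 7)*(z + 3), so the singularities of f are simple poles at z = -7, z = -3.
  |-7|² = 49 < 64 = 8², so this pole is inside the contour.
  |-3|² = 9 < 64 = 8², so this pole is inside the contour.

With P(z) = 3*z + 2 and Q(z) = z^2 + 10*z + 21, each pole is simple, so Res(f, z₀) = P(z₀)/Q'(z₀) with Q'(z) = 2*z + 10.
  Res(f, -7) = P(-7)/Q'(-7) = (-19)/(-4) = 19/4
  Res(f, -3) = P(-3)/Q'(-3) = (-7)/(4) = -7/4

Sum of residues inside C: 3
∮_C f(z) dz = 2πi · (3) = 6*I*pi

Final answer: 6*I*pi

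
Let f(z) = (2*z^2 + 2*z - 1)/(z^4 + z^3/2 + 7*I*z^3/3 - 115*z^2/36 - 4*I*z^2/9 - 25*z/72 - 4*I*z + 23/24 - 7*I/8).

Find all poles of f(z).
{-1 - I/2, -2/3 - 3*I/2, -1/3 - I/3, 3/2}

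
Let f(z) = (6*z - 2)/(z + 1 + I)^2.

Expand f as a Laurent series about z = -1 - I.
Put w = z - (-1 - I), i.e. z = w - 1 - I. The denominator is w^2, so it suffices to rewrite the numerator in powers of w.

P(z) = 6*z - 2
P(w - 1 - I) = -8 - 6*I + 6*w

Dividing each term by w^2:
  f = (-8 - 6*I)/w^2 + 6/w

Substituting back w = z + 1 + I:
  f(z) = (-8 - 6*I)/(z + 1 + I)^2 + 6/(z + 1 + I)

The series is finite because the numerator is a polynomial; the negative powers form the principal part, and the coefficient of 1/(z + 1 + I) gives Res(f, -1 - I) = 6.

Final answer: (-8 - 6*I)/(z + 1 + I)^2 + 6/(z + 1 + I)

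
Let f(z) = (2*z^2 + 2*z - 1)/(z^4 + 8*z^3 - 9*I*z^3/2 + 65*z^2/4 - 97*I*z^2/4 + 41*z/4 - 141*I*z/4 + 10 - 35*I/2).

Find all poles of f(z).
The singularities of f are the zeros of the denominator. Factoring,
  z^4 + 8*z^3 - 9*I*z^3/2 + 65*z^2/4 - 97*I*z^2/4 + 41*z/4 - 141*I*z/4 + 10 - 35*I/2 = (z + 3/2 - 2*I)*(z + 3 - 2*I)*(z + 3 - I)*(z + 1/2 + I/2)
so the candidates are z = -3/2 + 2*I, z = -3 + 2*I, z = -3 + I, z = -1/2 - I/2.

Check the numerator P(z) = 2*z^2 + 2*z - 1 at each one:
  P(-3/2 + 2*I) = -15/2 - 8*I ≠ 0, so z = -3/2 + 2*I is a (simple) pole.
  P(-3 + 2*I) = 3 - 20*I ≠ 0, so z = -3 + 2*I is a (simple) pole.
  P(-3 + I) = 9 - 10*I ≠ 0, so z = -3 + I is a (simple) pole.
  P(-1/2 - I/2) = -2 ≠ 0, so z = -1/2 - I/2 is a (simple) pole.

Poles of f: {-3 + I, -3 + 2*I, -3/2 + 2*I, -1/2 - I/2}

Final answer: {-3 + I, -3 + 2*I, -3/2 + 2*I, -1/2 - I/2}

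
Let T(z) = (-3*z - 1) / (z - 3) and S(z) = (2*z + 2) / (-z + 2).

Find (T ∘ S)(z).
(-5*z - 8)/(5*z - 4)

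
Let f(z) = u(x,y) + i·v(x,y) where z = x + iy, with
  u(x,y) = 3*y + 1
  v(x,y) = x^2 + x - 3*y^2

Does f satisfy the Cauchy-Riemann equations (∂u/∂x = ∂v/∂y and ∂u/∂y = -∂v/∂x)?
∂u/∂x = 0
∂v/∂y = -6*y
∂u/∂y = 3
∂v/∂x = 2*x + 1
∂u/∂x ≠ ∂v/∂y and ∂u/∂y ≠ -∂v/∂x; the Cauchy-Riemann equations are not satisfied, so f is not analytic.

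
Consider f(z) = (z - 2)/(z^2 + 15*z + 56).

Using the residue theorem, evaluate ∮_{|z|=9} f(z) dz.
2*I*pi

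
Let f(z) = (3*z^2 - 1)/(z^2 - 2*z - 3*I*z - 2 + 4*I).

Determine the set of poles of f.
{2*I, 2 + I}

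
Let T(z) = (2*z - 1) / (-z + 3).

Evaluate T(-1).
Substitute z = -1:
  numerator:   2*(-1) - 1 = -3
  denominator: -(-1) + 3 = 4
T(-1) = (-3)/(4) = -3/4

Final answer: -3/4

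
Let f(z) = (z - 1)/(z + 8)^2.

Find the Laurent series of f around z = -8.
Put w = z - (-8), i.e. z = w - 8. The denominator is w^2, so it suffices to rewrite the numerator in powers of w.

P(z) = z - 1
P(w - 8) = -9 + w

Dividing each term by w^2:
  f = -9/w^2 + 1/w

Substituting back w = z + 8:
  f(z) = -9/(z + 8)^2 + 1/(z + 8)

The series is finite because the numerator is a polynomial; the negative powers form the principal part, and the coefficient of 1/(z + 8) gives Res(f, -8) = 1.

Final answer: -9/(z + 8)^2 + 1/(z + 8)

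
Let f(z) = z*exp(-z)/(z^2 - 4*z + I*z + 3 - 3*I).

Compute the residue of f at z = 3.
Write f(z) = P(z)/Q(z) with P(z) = z*exp(-z) and Q(z) = z^2 - 4*z + I*z + 3 - 3*I.
The denominator factors as Q(z) = (z - 3)*(z - 1 + I), so z = 3 is a simple zero of Q and P is analytic there; z = 3 is therefore a simple pole and
  Res(f, z₀) = P(z₀)/Q'(z₀).

Q'(z) = 2*z - 4 + I, so Q'(3) = 2 + I.
P(3) = 3*exp(-3).

Res(f, 3) = (3*exp(-3))/(2 + I) = (6/5 - 3*I/5)*exp(-3)

Final answer: (6/5 - 3*I/5)*exp(-3)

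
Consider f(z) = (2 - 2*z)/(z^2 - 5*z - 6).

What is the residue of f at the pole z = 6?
-10/7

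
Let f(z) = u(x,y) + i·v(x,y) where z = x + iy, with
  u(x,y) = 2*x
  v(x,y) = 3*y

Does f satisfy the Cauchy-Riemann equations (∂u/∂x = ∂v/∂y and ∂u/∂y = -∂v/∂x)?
∂u/∂x = 2
∂v/∂y = 3
∂u/∂y = 0
∂v/∂x = 0
∂u/∂x ≠ ∂v/∂y; the Cauchy-Riemann equations are not satisfied, so f is not analytic.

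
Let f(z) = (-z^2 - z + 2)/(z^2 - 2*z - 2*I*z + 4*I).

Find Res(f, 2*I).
-2 - I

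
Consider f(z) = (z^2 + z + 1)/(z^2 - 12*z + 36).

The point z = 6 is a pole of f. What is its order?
2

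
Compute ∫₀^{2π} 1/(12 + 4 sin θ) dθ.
sqrt(2)*pi/8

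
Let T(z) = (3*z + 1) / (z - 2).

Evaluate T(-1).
Substitute z = -1:
  numerator:   3*(-1) + 1 = -2
  denominator: (-1) - 2 = -3
T(-1) = (-2)/(-3) = 2/3

Final answer: 2/3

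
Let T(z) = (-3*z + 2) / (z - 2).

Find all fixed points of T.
T(z) = z means -3*z + 2 = z*(z - 2), i.e.
  z^2 + z - 2 = 0.
Discriminant: (1)^2 - 4*(1)*(-2) = 9, so the roots are real.
  z = (-1 ± sqrt(9))/(2*(1))
Fixed points: {-2, 1}

Final answer: {-2, 1}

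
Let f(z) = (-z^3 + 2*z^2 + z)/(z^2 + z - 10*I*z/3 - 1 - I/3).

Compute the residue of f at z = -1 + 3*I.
Write f(z) = P(z)/Q(z) with P(z) = -z^3 + 2*z^2 + z and Q(z) = z^2 + z - 10*I*z/3 - 1 - I/3.
The denominator factors as Q(z) = (z + 1 - 3*I)*(z - I/3), so z = -1 + 3*I is a simple zero of Q and P is analytic there; z = -1 + 3*I is therefore a simple pole and
  Res(f, z₀) = P(z₀)/Q'(z₀).

Q'(z) = 2*z + 1 - 10*I/3, so Q'(-1 + 3*I) = -1 + 8*I/3.
P(-1 + 3*I) = -43 + 9*I.

Res(f, -1 + 3*I) = (-43 + 9*I)/(-1 + 8*I/3) = 603/73 + 951*I/73

Final answer: 603/73 + 951*I/73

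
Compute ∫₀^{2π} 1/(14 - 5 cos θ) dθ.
2*sqrt(19)*pi/57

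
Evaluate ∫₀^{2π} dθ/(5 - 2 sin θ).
2*sqrt(21)*pi/21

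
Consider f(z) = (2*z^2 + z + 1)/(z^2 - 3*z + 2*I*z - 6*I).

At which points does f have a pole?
The singularities of f are the zeros of the denominator. Factoring,
  z^2 - 3*z + 2*I*z - 6*I = (z + 2*I)*(z - 3)
so the candidates are z = -2*I, z = 3.

Check the numerator P(z) = 2*z^2 + z + 1 at each one:
  P(-2*I) = -7 - 2*I ≠ 0, so z = -2*I is a (simple) pole.
  P(3) = 22 ≠ 0, so z = 3 is a (simple) pole.

Poles of f: {-2*I, 3}

Final answer: {-2*I, 3}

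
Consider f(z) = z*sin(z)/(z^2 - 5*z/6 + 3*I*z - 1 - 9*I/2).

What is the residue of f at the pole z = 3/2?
(117/493 - 162*I/493)*sin(3/2)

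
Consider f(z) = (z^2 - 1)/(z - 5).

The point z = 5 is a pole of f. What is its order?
Factor the denominator:
  z - 5 = (z - 5)

The numerator P(z) = z^2 - 1 has P(5) = 24 ≠ 0, so no factor of (z - 5) cancels.
Near z = 5 we can therefore write f(z) = g(z)/(z - 5) with g analytic at 5 and g(5) ≠ 0 (g is just the numerator).

Hence z = 5 is a pole of order 1.

Final answer: 1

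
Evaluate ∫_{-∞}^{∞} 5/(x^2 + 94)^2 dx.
5*sqrt(94)*pi/17672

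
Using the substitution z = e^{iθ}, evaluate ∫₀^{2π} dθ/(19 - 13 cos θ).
sqrt(3)*pi/12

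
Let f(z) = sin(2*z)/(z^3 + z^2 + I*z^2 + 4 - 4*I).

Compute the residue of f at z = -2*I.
Write f(z) = P(z)/Q(z) with P(z) = sin(2*z) and Q(z) = z^3 + z^2 + I*z^2 + 4 - 4*I.
The denominator factors as Q(z) = (z - 1 - I)*(z + 2)*(z + 2*I), so z = -2*I is a simple zero of Q and P is analytic there; z = -2*I is therefore a simple pole and
  Res(f, z₀) = P(z₀)/Q'(z₀).

Q'(z) = 3*z^2 + 2*z + 2*I*z, so Q'(-2*I) = -8 - 4*I.
P(-2*I) = -I*sinh(4).

Res(f, -2*I) = (-I*sinh(4))/(-8 - 4*I) = (1/20 + I/10)*sinh(4)

Final answer: (1/20 + I/10)*sinh(4)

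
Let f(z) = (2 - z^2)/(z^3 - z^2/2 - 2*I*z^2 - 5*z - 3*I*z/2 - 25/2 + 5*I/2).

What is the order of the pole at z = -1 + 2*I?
1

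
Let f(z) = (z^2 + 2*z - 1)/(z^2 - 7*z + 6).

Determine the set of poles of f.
The singularities of f are the zeros of the denominator. Factoring,
  z^2 - 7*z + 6 = (z - 1)*(z - 6)
so the candidates are z = 1, z = 6.

Check the numerator P(z) = z^2 + 2*z - 1 at each one:
  P(1) = 2 ≠ 0, so z = 1 is a (simple) pole.
  P(6) = 47 ≠ 0, so z = 6 is a (simple) pole.

Poles of f: {1, 6}

Final answer: {1, 6}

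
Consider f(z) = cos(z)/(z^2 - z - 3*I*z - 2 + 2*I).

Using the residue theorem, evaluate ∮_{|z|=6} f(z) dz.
By the residue theorem, ∮_C f(z) dz = 2πi · (sum of the residues of f at the poles inside |z| = 6).

The denominator factors as (z - 1 - I)*(z - 2*I), so the singularities of f are simple poles at z = 1 + I, z = 2*I.
  |1 + I|² = 2 < 36 = 6², so this pole is inside the contour.
  |2*I|² = 4 < 36 = 6², so this pole is inside the contour.

With P(z) = cos(z) and Q(z) = z^2 - z - 3*I*z - 2 + 2*I, each pole is simple, so Res(f, z₀) = P(z₀)/Q'(z₀) with Q'(z) = 2*z - 1 - 3*I.
  Res(f, 1 + I) = P(1 + I)/Q'(1 + I) = (cos(1 + I))/(1 - I) = (1/2 + I/2)*cos(1 + I)
  Res(f, 2*I) = P(2*I)/Q'(2*I) = (cosh(2))/(-1 + I) = (-1/2 - I/2)*cosh(2)

Sum of residues inside C: (-1/2 - I/2)*cosh(2) + (1/2 + I/2)*cos(1 + I)
∮_C f(z) dz = 2πi · ((-1/2 - I/2)*cosh(2) + (1/2 + I/2)*cos(1 + I)) = pi*(1 - I)*cosh(2) + pi*(-1 + I)*cos(1 + I)

Final answer: pi*(1 - I)*cosh(2) + pi*(-1 + I)*cos(1 + I)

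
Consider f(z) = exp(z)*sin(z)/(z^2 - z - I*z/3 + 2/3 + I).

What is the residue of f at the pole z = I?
Write f(z) = P(z)/Q(z) with P(z) = exp(z)*sin(z) and Q(z) = z^2 - z - I*z/3 + 2/3 + I.
The denominator factors as Q(z) = (z - I)*(z - 1 + 2*I/3), so z = I is a simple zero of Q and P is analytic there; z = I is therefore a simple pole and
  Res(f, z₀) = P(z₀)/Q'(z₀).

Q'(z) = 2*z - 1 - I/3, so Q'(I) = -1 + 5*I/3.
P(I) = I*exp(I)*sinh(1).

Res(f, I) = (I*exp(I)*sinh(1))/(-1 + 5*I/3) = (15/34 - 9*I/34)*exp(I)*sinh(1)

Final answer: (15/34 - 9*I/34)*exp(I)*sinh(1)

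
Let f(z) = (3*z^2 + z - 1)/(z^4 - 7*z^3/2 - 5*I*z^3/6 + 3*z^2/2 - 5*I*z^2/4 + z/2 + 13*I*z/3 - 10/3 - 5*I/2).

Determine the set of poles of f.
The singularities of f are the zeros of the denominator. Factoring,
  z^4 - 7*z^3/2 - 5*I*z^3/6 + 3*z^2/2 - 5*I*z^2/4 + z/2 + 13*I*z/3 - 10/3 - 5*I/2 = (z + 1 + I/2)*(z - 1/2 + 2*I/3)*(z - 3 - I)*(z - 1 - I)
so the candidates are z = -1 - I/2, z = 1/2 - 2*I/3, z = 3 + I, z = 1 + I.

Check the numerator P(z) = 3*z^2 + z - 1 at each one:
  P(-1 - I/2) = 1/4 + 5*I/2 ≠ 0, so z = -1 - I/2 is a (simple) pole.
  P(1/2 - 2*I/3) = -13/12 - 8*I/3 ≠ 0, so z = 1/2 - 2*I/3 is a (simple) pole.
  P(3 + I) = 26 + 19*I ≠ 0, so z = 3 + I is a (simple) pole.
  P(1 + I) = 7*I ≠ 0, so z = 1 + I is a (simple) pole.

Poles of f: {-1 - I/2, 1/2 - 2*I/3, 1 + I, 3 + I}

Final answer: {-1 - I/2, 1/2 - 2*I/3, 1 + I, 3 + I}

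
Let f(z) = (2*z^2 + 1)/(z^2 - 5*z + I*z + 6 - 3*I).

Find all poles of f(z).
The singularities of f are the zeros of the denominator. Factoring,
  z^2 - 5*z + I*z + 6 - 3*I = (z - 2 + I)*(z - 3)
so the candidates are z = 2 - I, z = 3.

Check the numerator P(z) = 2*z^2 + 1 at each one:
  P(2 - I) = 7 - 8*I ≠ 0, so z = 2 - I is a (simple) pole.
  P(3) = 19 ≠ 0, so z = 3 is a (simple) pole.

Poles of f: {2 - I, 3}

Final answer: {2 - I, 3}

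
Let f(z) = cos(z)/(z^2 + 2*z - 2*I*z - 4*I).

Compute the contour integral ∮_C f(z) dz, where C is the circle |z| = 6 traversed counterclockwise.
By the residue theorem, ∮_C f(z) dz = 2πi · (sum of the residues of f at the poles inside |z| = 6).

The denominator factors as (z + 2)*(z - 2*I), so the singularities of f are simple poles at z = -2, z = 2*I.
  |-2|² = 4 < 36 = 6², so this pole is inside the contour.
  |2*I|² = 4 < 36 = 6², so this pole is inside the contour.

With P(z) = cos(z) and Q(z) = z^2 + 2*z - 2*I*z - 4*I, each pole is simple, so Res(f, z₀) = P(z₀)/Q'(z₀) with Q'(z) = 2*z + 2 - 2*I.
  Res(f, -2) = P(-2)/Q'(-2) = (cos(2))/(-2 - 2*I) = (-1/4 + I/4)*cos(2)
  Res(f, 2*I) = P(2*I)/Q'(2*I) = (cosh(2))/(2 + 2*I) = (1/4 - I/4)*cosh(2)

Sum of residues inside C: (1/4 - I/4)*cosh(2) + (-1/4 + I/4)*cos(2)
∮_C f(z) dz = 2πi · ((1/4 - I/4)*cosh(2) + (-1/4 + I/4)*cos(2)) = pi*(-1/2 - I/2)*cos(2) + pi*(1/2 + I/2)*cosh(2)

Final answer: pi*(-1/2 - I/2)*cos(2) + pi*(1/2 + I/2)*cosh(2)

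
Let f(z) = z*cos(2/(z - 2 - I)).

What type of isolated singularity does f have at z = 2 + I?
Let u = z - 2 - I. Then
  cos(2/u) = Σ_{k≥0} (-1)^k (2)^(2k)/((2k)!·u^(2k)) = 1 - 2/u^2 + 2/(3*u^4) + ...
which has infinitely many negative powers of u, so cos(2/(z - 2 - I)) has an essential singularity at z = 2 + I.
The extra factor z is a nonzero polynomial; if the product had at most a pole at z = 2 + I, dividing by that polynomial would leave cos(2/(z - 2 - I)) with at most a pole too — contradiction. (Equivalently, the product's Laurent series still has infinitely many negative powers.)
So the singularity is essential.

Final answer: essential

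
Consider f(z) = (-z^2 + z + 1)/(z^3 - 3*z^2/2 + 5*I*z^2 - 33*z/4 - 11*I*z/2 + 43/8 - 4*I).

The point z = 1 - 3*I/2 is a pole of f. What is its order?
Factor the denominator:
  z^3 - 3*z^2/2 + 5*I*z^2 - 33*z/4 - 11*I*z/2 + 43/8 - 4*I = (z - 1 + 3*I/2)^2*(z + 1/2 + 2*I)

The numerator P(z) = -z^2 + z + 1 has P(1 - 3*I/2) = 13/4 + 3*I/2 ≠ 0, so no factor of (z - 1 + 3*I/2) cancels.
Near z = 1 - 3*I/2 we can therefore write f(z) = g(z)/(z - 1 + 3*I/2)^2 with g analytic at 1 - 3*I/2 and g(1 - 3*I/2) ≠ 0 (g is the numerator divided by the remaining denominator factors).

Hence z = 1 - 3*I/2 is a pole of order 2.

Final answer: 2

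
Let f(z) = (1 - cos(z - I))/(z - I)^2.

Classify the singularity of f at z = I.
Let u = z - I. The argument of cos is z - I = u, so
  f = (1 - cos(u))/u^2 = ((u)^2/2 - (u)^4/24 + ...)/u^2 = 1/2 - (1/24)*u^2 + ...
The Laurent expansion about u = 0 has no negative powers; equivalently lim_{z→I} f(z) = 1/2 exists and is finite.
So the singularity is removable.

Final answer: removable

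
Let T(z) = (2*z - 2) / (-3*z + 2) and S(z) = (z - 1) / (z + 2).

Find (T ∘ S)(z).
(T ∘ S)(z) = T(S(z)) = ((2)*S(z) + (-2))/((-3)*S(z) + (2)). Multiply numerator and denominator by z + 2:
  numerator:   (2)*(z - 1) + (-2)*(z + 2) = -6
  denominator: (-3)*(z - 1) + (2)*(z + 2) = -z + 7
(T ∘ S)(z) = -6/(-z + 7) = 6/(z - 7)

Final answer: 6/(z - 7)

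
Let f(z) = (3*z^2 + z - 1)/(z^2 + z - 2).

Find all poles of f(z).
The singularities of f are the zeros of the denominator. Factoring,
  z^2 + z - 2 = (z + 2)*(z - 1)
so the candidates are z = -2, z = 1.

Check the numerator P(z) = 3*z^2 + z - 1 at each one:
  P(-2) = 9 ≠ 0, so z = -2 is a (simple) pole.
  P(1) = 3 ≠ 0, so z = 1 is a (simple) pole.

Poles of f: {-2, 1}

Final answer: {-2, 1}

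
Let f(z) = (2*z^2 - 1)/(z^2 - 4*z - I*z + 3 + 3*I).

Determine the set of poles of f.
{1 + I, 3}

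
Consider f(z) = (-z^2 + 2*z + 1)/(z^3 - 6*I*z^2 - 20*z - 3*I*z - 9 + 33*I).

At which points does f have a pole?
The singularities of f are the zeros of the denominator. Factoring,
  z^3 - 6*I*z^2 - 20*z - 3*I*z - 9 + 33*I = (z + 3 - I)*(z - 3 - 2*I)*(z - 3*I)
so the candidates are z = -3 + I, z = 3 + 2*I, z = 3*I.

Check the numerator P(z) = -z^2 + 2*z + 1 at each one:
  P(-3 + I) = -13 + 8*I ≠ 0, so z = -3 + I is a (simple) pole.
  P(3 + 2*I) = 2 - 8*I ≠ 0, so z = 3 + 2*I is a (simple) pole.
  P(3*I) = 10 + 6*I ≠ 0, so z = 3*I is a (simple) pole.

Poles of f: {-3 + I, 3*I, 3 + 2*I}

Final answer: {-3 + I, 3*I, 3 + 2*I}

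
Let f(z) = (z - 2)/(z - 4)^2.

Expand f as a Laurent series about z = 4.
2/(z - 4)^2 + 1/(z - 4)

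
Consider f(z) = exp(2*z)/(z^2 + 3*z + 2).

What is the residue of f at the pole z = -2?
Write f(z) = P(z)/Q(z) with P(z) = exp(2*z) and Q(z) = z^2 + 3*z + 2.
The denominator factors as Q(z) = (z + 2)*(z + 1), so z = -2 is a simple zero of Q and P is analytic there; z = -2 is therefore a simple pole and
  Res(f, z₀) = P(z₀)/Q'(z₀).

Q'(z) = 2*z + 3, so Q'(-2) = -1.
P(-2) = exp(-4).

Res(f, -2) = (exp(-4))/(-1) = -exp(-4)

Final answer: -exp(-4)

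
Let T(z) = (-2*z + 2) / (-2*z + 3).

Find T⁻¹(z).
(3*z - 2)/(2*z - 2)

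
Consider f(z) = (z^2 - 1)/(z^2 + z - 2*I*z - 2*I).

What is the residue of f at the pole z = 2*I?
Write f(z) = P(z)/Q(z) with P(z) = z^2 - 1 and Q(z) = z^2 + z - 2*I*z - 2*I.
The denominator factors as Q(z) = (z - 2*I)*(z + 1), so z = 2*I is a simple zero of Q and P is analytic there; z = 2*I is therefore a simple pole and
  Res(f, z₀) = P(z₀)/Q'(z₀).

Q'(z) = 2*z + 1 - 2*I, so Q'(2*I) = 1 + 2*I.
P(2*I) = -5.

Res(f, 2*I) = (-5)/(1 + 2*I) = -1 + 2*I

Final answer: -1 + 2*I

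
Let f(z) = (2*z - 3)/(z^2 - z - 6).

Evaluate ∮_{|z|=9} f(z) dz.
By the residue theorem, ∮_C f(z) dz = 2πi · (sum of the residues of f at the poles inside |z| = 9).

The denominator factors as (z + 2)*(z - 3), so the singularities of f are simple poles at z = -2, z = 3.
  |-2|² = 4 < 81 = 9², so this pole is inside the contour.
  |3|² = 9 < 81 = 9², so this pole is inside the contour.

With P(z) = 2*z - 3 and Q(z) = z^2 - z - 6, each pole is simple, so Res(f, z₀) = P(z₀)/Q'(z₀) with Q'(z) = 2*z - 1.
  Res(f, -2) = P(-2)/Q'(-2) = (-7)/(-5) = 7/5
  Res(f, 3) = P(3)/Q'(3) = (3)/(5) = 3/5

Sum of residues inside C: 2
∮_C f(z) dz = 2πi · (2) = 4*I*pi

Final answer: 4*I*pi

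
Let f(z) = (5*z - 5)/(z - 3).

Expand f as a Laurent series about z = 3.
10/(z - 3) + 5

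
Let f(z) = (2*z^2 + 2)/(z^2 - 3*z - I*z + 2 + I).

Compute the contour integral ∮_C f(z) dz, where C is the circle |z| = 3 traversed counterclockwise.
By the residue theorem, ∮_C f(z) dz = 2πi · (sum of the residues of f at the poles inside |z| = 3).

The denominator factors as (z - 1)*(z - 2 - I), so the singularities of f are simple poles at z = 1, z = 2 + I.
  |1|² = 1 < 9 = 3², so this pole is inside the contour.
  |2 + I|² = 5 < 9 = 3², so this pole is inside the contour.

With P(z) = 2*z^2 + 2 and Q(z) = z^2 - 3*z - I*z + 2 + I, each pole is simple, so Res(f, z₀) = P(z₀)/Q'(z₀) with Q'(z) = 2*z - 3 - I.
  Res(f, 1) = P(1)/Q'(1) = (4)/(-1 - I) = -2 + 2*I
  Res(f, 2 + I) = P(2 + I)/Q'(2 + I) = (8 + 8*I)/(1 + I) = 8

Sum of residues inside C: 6 + 2*I
∮_C f(z) dz = 2πi · (6 + 2*I) = pi*(-4 + 12*I)

Final answer: pi*(-4 + 12*I)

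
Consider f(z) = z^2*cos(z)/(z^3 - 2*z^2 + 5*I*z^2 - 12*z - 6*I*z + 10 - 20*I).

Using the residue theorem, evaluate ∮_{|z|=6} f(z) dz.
By the residue theorem, ∮_C f(z) dz = 2πi · (sum of the residues of f at the poles inside |z| = 6).

The denominator factors as (z - 1 + 3*I)*(z - 3 + I)*(z + 2 + I), so the singularities of f are simple poles at z = 1 - 3*I, z = 3 - I, z = -2 - I.
  |1 - 3*I|² = 10 < 36 = 6², so this pole is inside the contour.
  |3 - I|² = 10 < 36 = 6², so this pole is inside the contour.
  |-2 - I|² = 5 < 36 = 6², so this pole is inside the contour.

With P(z) = z^2*cos(z) and Q(z) = z^3 - 2*z^2 + 5*I*z^2 - 12*z - 6*I*z + 10 - 20*I, each pole is simple, so Res(f, z₀) = P(z₀)/Q'(z₀) with Q'(z) = 3*z^2 - 4*z + 10*I*z - 12 - 6*I.
  Res(f, 1 - 3*I) = P(1 - 3*I)/Q'(1 - 3*I) = ((-8 - 6*I)*cos(1 - 3*I))/(-10 - 2*I) = (23/26 + 11*I/26)*cos(1 - 3*I)
  Res(f, 3 - I) = P(3 - I)/Q'(3 - I) = ((8 - 6*I)*cos(3 - I))/(10 + 10*I) = (1/10 - 7*I/10)*cos(3 - I)
  Res(f, -2 - I) = P(-2 - I)/Q'(-2 - I) = ((3 + 4*I)*cos(2 + I))/(15 - 10*I) = (1/65 + 18*I/65)*cos(2 + I)

Sum of residues inside C: (1/65 + 18*I/65)*cos(2 + I) + (1/10 - 7*I/10)*cos(3 - I) + (23/26 + 11*I/26)*cos(1 - 3*I)
∮_C f(z) dz = 2πi · ((1/65 + 18*I/65)*cos(2 + I) + (1/10 - 7*I/10)*cos(3 - I) + (23/26 + 11*I/26)*cos(1 - 3*I)) = pi*(7/5 + I/5)*cos(3 - I) + pi*(-36/65 + 2*I/65)*cos(2 + I) + pi*(-11/13 + 23*I/13)*cos(1 - 3*I)

Final answer: pi*(7/5 + I/5)*cos(3 - I) + pi*(-36/65 + 2*I/65)*cos(2 + I) + pi*(-11/13 + 23*I/13)*cos(1 - 3*I)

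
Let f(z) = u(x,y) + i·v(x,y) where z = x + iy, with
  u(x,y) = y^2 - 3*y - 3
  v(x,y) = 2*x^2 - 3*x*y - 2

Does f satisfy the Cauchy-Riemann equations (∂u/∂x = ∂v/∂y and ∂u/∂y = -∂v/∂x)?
∂u/∂x = 0
∂v/∂y = -3*x
∂u/∂y = 2*y - 3
∂v/∂x = 4*x - 3*y
∂u/∂x ≠ ∂v/∂y and ∂u/∂y ≠ -∂v/∂x; the Cauchy-Riemann equations are not satisfied, so f is not analytic.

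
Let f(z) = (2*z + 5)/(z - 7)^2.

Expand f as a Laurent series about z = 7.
Put w = z - (7), i.e. z = w + 7. The denominator is w^2, so it suffices to rewrite the numerator in powers of w.

P(z) = 2*z + 5
P(w + 7) = 19 + 2*w

Dividing each term by w^2:
  f = 19/w^2 + 2/w

Substituting back w = z - 7:
  f(z) = 19/(z - 7)^2 + 2/(z - 7)

The series is finite because the numerator is a polynomial; the negative powers form the principal part, and the coefficient of 1/(z - 7) gives Res(f, 7) = 2.

Final answer: 19/(z - 7)^2 + 2/(z - 7)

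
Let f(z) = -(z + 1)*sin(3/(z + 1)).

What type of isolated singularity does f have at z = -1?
Let u = z + 1. Then
  sin(3/u) = Σ_{k≥0} (-1)^k (3)^(2k+1)/((2k+1)!·u^(2k+1)) = 3/u - 9/(2*u^3) + 81/(40*u^5) + ...
which has infinitely many negative powers of u, so sin(3/(z + 1)) has an essential singularity at z = -1.
The extra factor z + 1 is a nonzero polynomial; if the product had at most a pole at z = -1, dividing by that polynomial would leave sin(3/(z + 1)) with at most a pole too — contradiction. (Equivalently, the product's Laurent series still has infinitely many negative powers.)
So the singularity is essential.

Final answer: essential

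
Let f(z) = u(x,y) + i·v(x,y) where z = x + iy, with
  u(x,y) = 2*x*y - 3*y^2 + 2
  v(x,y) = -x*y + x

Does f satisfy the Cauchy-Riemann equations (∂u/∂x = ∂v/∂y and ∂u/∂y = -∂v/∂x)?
∂u/∂x = 2*y
∂v/∂y = -x
∂u/∂y = 2*x - 6*y
∂v/∂x = 1 - y
∂u/∂x ≠ ∂v/∂y and ∂u/∂y ≠ -∂v/∂x; the Cauchy-Riemann equations are not satisfied, so f is not analytic.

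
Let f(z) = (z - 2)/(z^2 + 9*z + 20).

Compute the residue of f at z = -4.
-6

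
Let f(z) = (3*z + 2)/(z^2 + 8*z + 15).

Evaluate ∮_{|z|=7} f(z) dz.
6*I*pi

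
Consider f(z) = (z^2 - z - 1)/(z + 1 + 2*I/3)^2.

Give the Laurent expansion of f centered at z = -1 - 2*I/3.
(5/9 + 2*I)/(z + 1 + 2*I/3)^2 + (-3 - 4*I/3)/(z + 1 + 2*I/3) + 1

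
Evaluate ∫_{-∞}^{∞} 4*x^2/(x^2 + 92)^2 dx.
Let f(z) = 4*z^2/(z^2 + 92)^2. The denominator has no real zeros and deg Q - deg P = 2 ≥ 2, so the integral of f over the upper semicircle |z| = R tends to 0 as R → ∞. Closing the contour in the upper half-plane,
  ∫_{-∞}^{∞} f(x) dx = 2πi · Σ Res(f, z_k)  over the poles with Im z_k > 0.

Zeros of the denominator: z^2 + 92 = 0 gives z = ±2*sqrt(23)*I.
Upper half-plane: z = 2*sqrt(23)*I (a pole of order 2).

Write f(z) = g(z)/(z - 2*sqrt(23)*I)^2 with g(z) = 4*z^2/(z + 2*sqrt(23)*I)^2. For a double pole, Res(f, z₀) = g'(z₀):
  g'(z) = 16*sqrt(23)*I*z/(z + 2*sqrt(23)*I)^3
  Res(f, 2*sqrt(23)*I) = g'(2*sqrt(23)*I) = -sqrt(23)*I/46

∫_{-∞}^{∞} f(x) dx = 2πi · (-sqrt(23)*I/46) = sqrt(23)*pi/23

Final answer: sqrt(23)*pi/23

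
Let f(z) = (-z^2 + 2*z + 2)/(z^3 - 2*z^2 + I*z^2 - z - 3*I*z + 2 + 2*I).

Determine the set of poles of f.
{-1 - I, 1, 2}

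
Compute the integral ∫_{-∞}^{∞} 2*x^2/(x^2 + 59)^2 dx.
Let f(z) = 2*z^2/(z^2 + 59)^2. The denominator has no real zeros and deg Q - deg P = 2 ≥ 2, so the integral of f over the upper semicircle |z| = R tends to 0 as R → ∞. Closing the contour in the upper half-plane,
  ∫_{-∞}^{∞} f(x) dx = 2πi · Σ Res(f, z_k)  over the poles with Im z_k > 0.

Zeros of the denominator: z^2 + 59 = 0 gives z = ±sqrt(59)*I.
Upper half-plane: z = sqrt(59)*I (a pole of order 2).

Write f(z) = g(z)/(z - sqrt(59)*I)^2 with g(z) = 2*z^2/(z + sqrt(59)*I)^2. For a double pole, Res(f, z₀) = g'(z₀):
  g'(z) = 4*sqrt(59)*I*z/(z + sqrt(59)*I)^3
  Res(f, sqrt(59)*I) = g'(sqrt(59)*I) = -sqrt(59)*I/118

∫_{-∞}^{∞} f(x) dx = 2πi · (-sqrt(59)*I/118) = sqrt(59)*pi/59

Final answer: sqrt(59)*pi/59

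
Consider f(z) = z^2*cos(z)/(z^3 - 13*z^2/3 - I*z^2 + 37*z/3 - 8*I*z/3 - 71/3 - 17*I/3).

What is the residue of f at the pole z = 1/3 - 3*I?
(14020/66181 + 15762*I/66181)*cos(1/3 - 3*I)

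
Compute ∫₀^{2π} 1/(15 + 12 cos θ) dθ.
Let J = ∫₀^{2π} dθ/(15 + 12 cos θ).
Put z = e^{iθ}: then cos θ = (z + 1/z)/2, dθ = dz/(iz), and z runs once counterclockwise around |z| = 1:
  J = ∮_{|z|=1} 1/(15 + 12*(z + 1/z)/2) · dz/(iz) = (2/i) ∮_{|z|=1} dz/(12*z^2 + 30*z + 12).
The roots of 12*z^2 + 30*z + 12 are z = (-15 ± sqrt(15^2 - 12^2))/12, with sqrt(81) = 9; their product is 1, so only z₊ = -1/2 lies inside the unit circle (z₋ = -2 lies outside).
z₊ is a simple zero of q(z) = 12*z^2 + 30*z + 12, so Res(1/q, z₊) = 1/q'(z₊) with q'(z) = 24*z + 30; and q'(z₊) = 12*(z₊ - z₋) = 18.
Therefore J = (2/i) · 2πi · 1/(18) = 2*pi/(9) = 2*pi/9

Final answer: 2*pi/9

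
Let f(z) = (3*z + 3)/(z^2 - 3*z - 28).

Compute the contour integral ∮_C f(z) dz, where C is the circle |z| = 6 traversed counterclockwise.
18*I*pi/11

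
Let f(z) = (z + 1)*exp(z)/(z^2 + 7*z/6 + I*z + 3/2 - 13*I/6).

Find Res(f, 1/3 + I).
(196/445 - 78*I/445)*exp(1/3 + I)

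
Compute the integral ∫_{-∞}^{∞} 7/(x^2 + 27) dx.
Let f(z) = 7/(z^2 + 27). The denominator has no real zeros and deg Q - deg P = 2 ≥ 2, so the integral of f over the upper semicircle |z| = R tends to 0 as R → ∞. Closing the contour in the upper half-plane,
  ∫_{-∞}^{∞} f(x) dx = 2πi · Σ Res(f, z_k)  over the poles with Im z_k > 0.

Zeros of the denominator: z^2 + 27 = 0 gives z = ±3*sqrt(3)*I.
Upper half-plane: z = 3*sqrt(3)*I (simple).

Each pole is a simple zero of Q(z) = z^2 + 27, so Res(f, z₀) = P(z₀)/Q'(z₀) with P(z) = 7, Q'(z) = 2*z:
  Res(f, 3*sqrt(3)*I) = (7)/(6*sqrt(3)*I) = -7*sqrt(3)*I/18

∫_{-∞}^{∞} f(x) dx = 2πi · (-7*sqrt(3)*I/18) = 7*sqrt(3)*pi/9

Final answer: 7*sqrt(3)*pi/9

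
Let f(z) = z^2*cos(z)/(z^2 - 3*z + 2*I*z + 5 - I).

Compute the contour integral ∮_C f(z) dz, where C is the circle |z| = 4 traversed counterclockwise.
By the residue theorem, ∮_C f(z) dz = 2πi · (sum of the residues of f at the poles inside |z| = 4).

The denominator factors as (z - 2 + 3*I)*(z - 1 - I), so the singularities of f are simple poles at z = 2 - 3*I, z = 1 + I.
  |2 - 3*I|² = 13 < 16 = 4², so this pole is inside the contour.
  |1 + I|² = 2 < 16 = 4², so this pole is inside the contour.

With P(z) = z^2*cos(z) and Q(z) = z^2 - 3*z + 2*I*z + 5 - I, each pole is simple, so Res(f, z₀) = P(z₀)/Q'(z₀) with Q'(z) = 2*z - 3 + 2*I.
  Res(f, 2 - 3*I) = P(2 - 3*I)/Q'(2 - 3*I) = ((-5 - 12*I)*cos(2 - 3*I))/(1 - 4*I) = (43/17 - 32*I/17)*cos(2 - 3*I)
  Res(f, 1 + I) = P(1 + I)/Q'(1 + I) = (2*I*cos(1 + I))/(-1 + 4*I) = (8/17 - 2*I/17)*cos(1 + I)

Sum of residues inside C: (8/17 - 2*I/17)*cos(1 + I) + (43/17 - 32*I/17)*cos(2 - 3*I)
∮_C f(z) dz = 2πi · ((8/17 - 2*I/17)*cos(1 + I) + (43/17 - 32*I/17)*cos(2 - 3*I)) = pi*(4/17 + 16*I/17)*cos(1 + I) + pi*(64/17 + 86*I/17)*cos(2 - 3*I)

Final answer: pi*(4/17 + 16*I/17)*cos(1 + I) + pi*(64/17 + 86*I/17)*cos(2 - 3*I)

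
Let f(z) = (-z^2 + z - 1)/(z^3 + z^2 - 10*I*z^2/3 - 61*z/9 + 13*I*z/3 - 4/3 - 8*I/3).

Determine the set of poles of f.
{-3 + 3*I, -I/3, 2 + 2*I/3}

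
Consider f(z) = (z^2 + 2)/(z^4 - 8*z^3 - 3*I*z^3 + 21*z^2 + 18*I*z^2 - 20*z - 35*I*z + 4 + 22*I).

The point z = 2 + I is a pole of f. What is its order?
Factor the denominator:
  z^4 - 8*z^3 - 3*I*z^3 + 21*z^2 + 18*I*z^2 - 20*z - 35*I*z + 4 + 22*I = (z - 2 - I)^3*(z - 2)

The numerator P(z) = z^2 + 2 has P(2 + I) = 5 + 4*I ≠ 0, so no factor of (z - 2 - I) cancels.
Near z = 2 + I we can therefore write f(z) = g(z)/(z - 2 - I)^3 with g analytic at 2 + I and g(2 + I) ≠ 0 (g is the numerator divided by the remaining denominator factors).

Hence z = 2 + I is a pole of order 3.

Final answer: 3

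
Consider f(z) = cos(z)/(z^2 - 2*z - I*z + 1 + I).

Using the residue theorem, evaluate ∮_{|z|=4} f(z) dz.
By the residue theorem, ∮_C f(z) dz = 2πi · (sum of the residues of f at the poles inside |z| = 4).

The denominator factors as (z - 1 - I)*(z - 1), so the singularities of f are simple poles at z = 1 + I, z = 1.
  |1 + I|² = 2 < 16 = 4², so this pole is inside the contour.
  |1|² = 1 < 16 = 4², so this pole is inside the contour.

With P(z) = cos(z) and Q(z) = z^2 - 2*z - I*z + 1 + I, each pole is simple, so Res(f, z₀) = P(z₀)/Q'(z₀) with Q'(z) = 2*z - 2 - I.
  Res(f, 1 + I) = P(1 + I)/Q'(1 + I) = (cos(1 + I))/(I) = -I*cos(1 + I)
  Res(f, 1) = P(1)/Q'(1) = (cos(1))/(-I) = I*cos(1)

Sum of residues inside C: -I*cos(1 + I) + I*cos(1)
∮_C f(z) dz = 2πi · (-I*cos(1 + I) + I*cos(1)) = -2*pi*cos(1) + 2*pi*cos(1 + I)

Final answer: -2*pi*cos(1) + 2*pi*cos(1 + I)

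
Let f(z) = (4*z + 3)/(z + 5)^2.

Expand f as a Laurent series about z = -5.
Put w = z - (-5), i.e. z = w - 5. The denominator is w^2, so it suffices to rewrite the numerator in powers of w.

P(z) = 4*z + 3
P(w - 5) = -17 + 4*w

Dividing each term by w^2:
  f = -17/w^2 + 4/w

Substituting back w = z + 5:
  f(z) = -17/(z + 5)^2 + 4/(z + 5)

The series is finite because the numerator is a polynomial; the negative powers form the principal part, and the coefficient of 1/(z + 5) gives Res(f, -5) = 4.

Final answer: -17/(z + 5)^2 + 4/(z + 5)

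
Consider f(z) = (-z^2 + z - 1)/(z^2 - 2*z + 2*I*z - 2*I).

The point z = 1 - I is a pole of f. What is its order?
Factor the denominator:
  z^2 - 2*z + 2*I*z - 2*I = (z - 1 + I)^2

The numerator P(z) = -z^2 + z - 1 has P(1 - I) = I ≠ 0, so no factor of (z - 1 + I) cancels.
Near z = 1 - I we can therefore write f(z) = g(z)/(z - 1 + I)^2 with g analytic at 1 - I and g(1 - I) ≠ 0 (g is just the numerator).

Hence z = 1 - I is a pole of order 2.

Final answer: 2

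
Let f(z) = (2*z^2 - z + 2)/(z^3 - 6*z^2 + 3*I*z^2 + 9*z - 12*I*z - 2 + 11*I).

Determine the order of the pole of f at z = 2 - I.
3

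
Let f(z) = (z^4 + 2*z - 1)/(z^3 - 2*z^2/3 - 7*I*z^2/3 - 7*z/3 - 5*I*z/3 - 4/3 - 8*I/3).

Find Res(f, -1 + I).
-309/290 - 207*I/290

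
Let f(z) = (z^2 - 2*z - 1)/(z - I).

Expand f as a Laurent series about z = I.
Put w = z - (I), i.e. z = w + I. The denominator is w, so it suffices to rewrite the numerator in powers of w.

P(z) = z^2 - 2*z - 1
P(w + I) = -2 - 2*I + (-2 + 2*I)*w + w^2

Dividing each term by w:
  f = (-2 - 2*I)/w - 2 + 2*I + w

Substituting back w = z - I:
  f(z) = (-2 - 2*I)/(z - I) - 2 + 2*I + (z - I)

The series is finite because the numerator is a polynomial; the negative powers form the principal part, and the coefficient of 1/(z - I) gives Res(f, I) = -2 - 2*I.

Final answer: (-2 - 2*I)/(z - I) - 2 + 2*I + (z - I)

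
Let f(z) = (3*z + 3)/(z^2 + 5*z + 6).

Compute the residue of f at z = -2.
-3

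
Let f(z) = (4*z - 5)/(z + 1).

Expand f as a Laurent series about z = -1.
Put w = z - (-1), i.e. z = w - 1. The denominator is w, so it suffices to rewrite the numerator in powers of w.

P(z) = 4*z - 5
P(w - 1) = -9 + 4*w

Dividing each term by w:
  f = -9/w + 4

Substituting back w = z + 1:
  f(z) = -9/(z + 1) + 4

The series is finite because the numerator is a polynomial; the negative powers form the principal part, and the coefficient of 1/(z + 1) gives Res(f, -1) = -9.

Final answer: -9/(z + 1) + 4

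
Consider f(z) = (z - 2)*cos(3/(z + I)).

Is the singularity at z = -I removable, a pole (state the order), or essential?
essential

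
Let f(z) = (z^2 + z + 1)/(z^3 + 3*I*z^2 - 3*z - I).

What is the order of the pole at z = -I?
3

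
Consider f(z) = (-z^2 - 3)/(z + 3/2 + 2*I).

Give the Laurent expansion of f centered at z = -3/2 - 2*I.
Put w = z - (-3/2 - 2*I), i.e. z = w - 3/2 - 2*I. The denominator is w, so it suffices to rewrite the numerator in powers of w.

P(z) = -z^2 - 3
P(w - 3/2 - 2*I) = -5/4 - 6*I + (3 + 4*I)*w - w^2

Dividing each term by w:
  f = (-5/4 - 6*I)/w + 3 + 4*I - w

Substituting back w = z + 3/2 + 2*I:
  f(z) = (-5/4 - 6*I)/(z + 3/2 + 2*I) + 3 + 4*I - (z + 3/2 + 2*I)

The series is finite because the numerator is a polynomial; the negative powers form the principal part, and the coefficient of 1/(z + 3/2 + 2*I) gives Res(f, -3/2 - 2*I) = -5/4 - 6*I.

Final answer: (-5/4 - 6*I)/(z + 3/2 + 2*I) + 3 + 4*I - (z + 3/2 + 2*I)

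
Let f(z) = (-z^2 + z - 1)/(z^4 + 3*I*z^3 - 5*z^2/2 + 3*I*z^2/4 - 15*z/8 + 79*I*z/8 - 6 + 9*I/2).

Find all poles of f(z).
The singularities of f are the zeros of the denominator. Factoring,
  z^4 + 3*I*z^3 - 5*z^2/2 + 3*I*z^2/4 - 15*z/8 + 79*I*z/8 - 6 + 9*I/2 = (z - 3*I/2)*(z - 2 + 2*I)*(z + 3/2 + 2*I)*(z + 1/2 + I/2)
so the candidates are z = 3*I/2, z = 2 - 2*I, z = -3/2 - 2*I, z = -1/2 - I/2.

Check the numerator P(z) = -z^2 + z - 1 at each one:
  P(3*I/2) = 5/4 + 3*I/2 ≠ 0, so z = 3*I/2 is a (simple) pole.
  P(2 - 2*I) = 1 + 6*I ≠ 0, so z = 2 - 2*I is a (simple) pole.
  P(-3/2 - 2*I) = -3/4 - 8*I ≠ 0, so z = -3/2 - 2*I is a (simple) pole.
  P(-1/2 - I/2) = -3/2 - I ≠ 0, so z = -1/2 - I/2 is a (simple) pole.

Poles of f: {-3/2 - 2*I, -1/2 - I/2, 3*I/2, 2 - 2*I}

Final answer: {-3/2 - 2*I, -1/2 - I/2, 3*I/2, 2 - 2*I}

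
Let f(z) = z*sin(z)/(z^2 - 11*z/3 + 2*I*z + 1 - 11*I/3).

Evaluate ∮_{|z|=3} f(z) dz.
By the residue theorem, ∮_C f(z) dz = 2πi · (sum of the residues of f at the poles inside |z| = 3).

The denominator factors as (z - 2/3 + I)*(z - 3 + I), so the singularities of f are simple poles at z = 2/3 - I, z = 3 - I.
  |2/3 - I|² = 13/9 < 9 = 3², so this pole is inside the contour.
  |3 - I|² = 10 > 9 = 3², so this pole is outside the contour.

With P(z) = z*sin(z) and Q(z) = z^2 - 11*z/3 + 2*I*z + 1 - 11*I/3, each pole is simple, so Res(f, z₀) = P(z₀)/Q'(z₀) with Q'(z) = 2*z - 11/3 + 2*I.
  Res(f, 2/3 - I) = P(2/3 - I)/Q'(2/3 - I) = ((2/3 - I)*sin(2/3 - I))/(-7/3) = (-2/7 + 3*I/7)*sin(2/3 - I)

∮_C f(z) dz = 2πi · ((-2/7 + 3*I/7)*sin(2/3 - I)) = pi*(-6/7 - 4*I/7)*sin(2/3 - I)

Final answer: pi*(-6/7 - 4*I/7)*sin(2/3 - I)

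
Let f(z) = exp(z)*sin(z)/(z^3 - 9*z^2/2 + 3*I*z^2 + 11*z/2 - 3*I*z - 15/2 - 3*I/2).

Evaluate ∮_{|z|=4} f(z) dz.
By the residue theorem, ∮_C f(z) dz = 2πi · (sum of the residues of f at the poles inside |z| = 4).

The denominator factors as (z - 3 + 3*I)*(z - 3/2 + I)*(z - I), so the singularities of f are simple poles at z = 3 - 3*I, z = 3/2 - I, z = I.
  |3 - 3*I|² = 18 > 16 = 4², so this pole is outside the contour.
  |3/2 - I|² = 13/4 < 16 = 4², so this pole is inside the contour.
  |I|² = 1 < 16 = 4², so this pole is inside the contour.

With P(z) = exp(z)*sin(z) and Q(z) = z^3 - 9*z^2/2 + 3*I*z^2 + 11*z/2 - 3*I*z - 15/2 - 3*I/2, each pole is simple, so Res(f, z₀) = P(z₀)/Q'(z₀) with Q'(z) = 3*z^2 - 9*z + 6*I*z + 11/2 - 3*I.
  Res(f, 3/2 - I) = P(3/2 - I)/Q'(3/2 - I) = (exp(3/2 - I)*sin(3/2 - I))/(7/4 + 6*I) = (28/625 - 96*I/625)*exp(3/2 - I)*sin(3/2 - I)
  Res(f, I) = P(I)/Q'(I) = (I*exp(I)*sinh(1))/(-7/2 - 12*I) = (-48/625 - 14*I/625)*exp(I)*sinh(1)

Sum of residues inside C: (28/625 - 96*I/625)*exp(3/2 - I)*sin(3/2 - I) + (-48/625 - 14*I/625)*exp(I)*sinh(1)
∮_C f(z) dz = 2πi · ((28/625 - 96*I/625)*exp(3/2 - I)*sin(3/2 - I) + (-48/625 - 14*I/625)*exp(I)*sinh(1)) = pi*(192/625 + 56*I/625)*exp(3/2 - I)*sin(3/2 - I) + pi*(28/625 - 96*I/625)*exp(I)*sinh(1)

Final answer: pi*(192/625 + 56*I/625)*exp(3/2 - I)*sin(3/2 - I) + pi*(28/625 - 96*I/625)*exp(I)*sinh(1)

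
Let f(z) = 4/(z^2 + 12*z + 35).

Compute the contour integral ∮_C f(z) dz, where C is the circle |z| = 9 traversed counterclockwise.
0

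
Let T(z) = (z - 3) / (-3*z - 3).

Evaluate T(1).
Substitute z = 1:
  numerator:   (1) - 3 = -2
  denominator: -3*(1) - 3 = -6
T(1) = (-2)/(-6) = 1/3

Final answer: 1/3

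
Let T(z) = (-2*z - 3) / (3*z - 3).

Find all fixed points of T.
T(z) = z means -2*z - 3 = z*(3*z - 3), i.e.
  3*z^2 - z + 3 = 0.
Discriminant: (-1)^2 - 4*(3)*(3) = -35, so the roots are complex conjugates.
  z = (1 ± I*sqrt(35))/(2*(3))
Fixed points: {1/6 - sqrt(35)*I/6, 1/6 + sqrt(35)*I/6}

Final answer: {1/6 - sqrt(35)*I/6, 1/6 + sqrt(35)*I/6}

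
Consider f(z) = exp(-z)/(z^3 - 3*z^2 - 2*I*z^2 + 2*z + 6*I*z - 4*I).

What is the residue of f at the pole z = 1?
(-1/5 - 2*I/5)*exp(-1)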